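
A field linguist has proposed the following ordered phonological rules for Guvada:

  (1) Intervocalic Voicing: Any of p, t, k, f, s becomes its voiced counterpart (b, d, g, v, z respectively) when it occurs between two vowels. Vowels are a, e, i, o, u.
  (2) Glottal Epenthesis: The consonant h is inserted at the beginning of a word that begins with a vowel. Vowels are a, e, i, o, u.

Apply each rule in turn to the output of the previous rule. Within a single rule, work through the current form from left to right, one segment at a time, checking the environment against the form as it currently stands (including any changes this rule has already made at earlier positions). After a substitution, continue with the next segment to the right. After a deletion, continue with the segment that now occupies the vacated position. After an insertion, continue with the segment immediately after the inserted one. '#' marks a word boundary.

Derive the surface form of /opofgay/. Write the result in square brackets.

[hobofgay]

(1) Intervocalic Voicing: [opofgay] → [obofgay]
(2) Glottal Epenthesis: [obofgay] → [hobofgay]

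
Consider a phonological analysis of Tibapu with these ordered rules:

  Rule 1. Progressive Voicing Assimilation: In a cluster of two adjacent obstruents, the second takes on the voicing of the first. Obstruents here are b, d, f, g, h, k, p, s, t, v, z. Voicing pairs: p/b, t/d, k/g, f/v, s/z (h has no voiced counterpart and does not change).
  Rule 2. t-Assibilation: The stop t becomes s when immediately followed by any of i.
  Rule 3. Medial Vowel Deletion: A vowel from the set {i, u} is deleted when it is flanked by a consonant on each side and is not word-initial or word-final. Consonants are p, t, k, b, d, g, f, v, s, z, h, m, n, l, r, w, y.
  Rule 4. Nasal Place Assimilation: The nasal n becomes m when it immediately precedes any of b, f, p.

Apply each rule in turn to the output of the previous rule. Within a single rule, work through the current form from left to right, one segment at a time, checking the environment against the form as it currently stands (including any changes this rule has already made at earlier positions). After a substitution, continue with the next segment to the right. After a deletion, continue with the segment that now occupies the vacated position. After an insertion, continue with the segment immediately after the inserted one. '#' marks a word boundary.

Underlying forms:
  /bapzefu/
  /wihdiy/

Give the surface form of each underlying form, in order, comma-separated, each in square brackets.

[bapsefu], [whsy]

/bapzefu/:
  Rule 1 Progressive Voicing Assimilation: [bapzefu] → [bapsefu]
  Rule 2 t-Assibilation: no change — [bapsefu]
  Rule 3 Medial Vowel Deletion: no change — [bapsefu]
  Rule 4 Nasal Place Assimilation: no change — [bapsefu]
/wihdiy/:
  Rule 1 Progressive Voicing Assimilation: [wihdiy] → [wihtiy]
  Rule 2 t-Assibilation: [wihtiy] → [wihsiy]
  Rule 3 Medial Vowel Deletion: [wihsiy] → [whsy]
  Rule 4 Nasal Place Assimilation: no change — [whsy]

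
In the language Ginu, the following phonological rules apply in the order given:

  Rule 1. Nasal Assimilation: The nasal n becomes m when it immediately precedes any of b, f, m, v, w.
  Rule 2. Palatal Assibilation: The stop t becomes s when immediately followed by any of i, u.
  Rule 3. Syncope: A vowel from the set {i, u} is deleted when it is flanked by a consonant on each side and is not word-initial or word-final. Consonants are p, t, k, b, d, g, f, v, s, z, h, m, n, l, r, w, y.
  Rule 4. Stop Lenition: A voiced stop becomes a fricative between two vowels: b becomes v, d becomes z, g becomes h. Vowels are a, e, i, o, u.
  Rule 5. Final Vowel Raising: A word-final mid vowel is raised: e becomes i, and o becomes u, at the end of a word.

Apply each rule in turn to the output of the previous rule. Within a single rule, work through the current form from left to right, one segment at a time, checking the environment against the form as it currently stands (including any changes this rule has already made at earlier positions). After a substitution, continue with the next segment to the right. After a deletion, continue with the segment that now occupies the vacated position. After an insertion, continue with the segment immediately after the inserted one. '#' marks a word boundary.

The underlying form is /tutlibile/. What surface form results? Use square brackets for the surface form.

Rule 1 Nasal Assimilation: no change — [tutlibile]
Rule 2 Palatal Assibilation: [tutlibile] → [sutlibile]
Rule 3 Syncope: [sutlibile] → [stlble]
Rule 4 Stop Lenition: no change — [stlble]
Rule 5 Final Vowel Raising: [stlble] → [stlbli]

[stlbli]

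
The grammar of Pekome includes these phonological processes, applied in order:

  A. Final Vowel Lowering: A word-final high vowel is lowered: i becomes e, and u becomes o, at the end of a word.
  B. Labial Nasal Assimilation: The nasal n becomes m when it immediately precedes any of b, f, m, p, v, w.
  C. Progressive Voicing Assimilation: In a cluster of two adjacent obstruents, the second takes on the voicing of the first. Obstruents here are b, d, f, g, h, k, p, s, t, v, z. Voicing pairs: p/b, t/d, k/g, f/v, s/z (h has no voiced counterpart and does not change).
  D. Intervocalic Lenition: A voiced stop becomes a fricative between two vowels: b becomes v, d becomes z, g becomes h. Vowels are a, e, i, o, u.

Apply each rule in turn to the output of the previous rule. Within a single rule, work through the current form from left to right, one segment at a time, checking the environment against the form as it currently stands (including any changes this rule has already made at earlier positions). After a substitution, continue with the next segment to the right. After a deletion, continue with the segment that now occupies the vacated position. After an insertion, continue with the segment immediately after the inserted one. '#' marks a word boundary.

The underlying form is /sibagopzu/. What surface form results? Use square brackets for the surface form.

A Final Vowel Lowering: [sibagopzu] → [sibagopzo]
B Labial Nasal Assimilation: no change — [sibagopzo]
C Progressive Voicing Assimilation: [sibagopzo] → [sibagopso]
D Intervocalic Lenition: [sibagopso] → [sivahopso]

[sivahopso]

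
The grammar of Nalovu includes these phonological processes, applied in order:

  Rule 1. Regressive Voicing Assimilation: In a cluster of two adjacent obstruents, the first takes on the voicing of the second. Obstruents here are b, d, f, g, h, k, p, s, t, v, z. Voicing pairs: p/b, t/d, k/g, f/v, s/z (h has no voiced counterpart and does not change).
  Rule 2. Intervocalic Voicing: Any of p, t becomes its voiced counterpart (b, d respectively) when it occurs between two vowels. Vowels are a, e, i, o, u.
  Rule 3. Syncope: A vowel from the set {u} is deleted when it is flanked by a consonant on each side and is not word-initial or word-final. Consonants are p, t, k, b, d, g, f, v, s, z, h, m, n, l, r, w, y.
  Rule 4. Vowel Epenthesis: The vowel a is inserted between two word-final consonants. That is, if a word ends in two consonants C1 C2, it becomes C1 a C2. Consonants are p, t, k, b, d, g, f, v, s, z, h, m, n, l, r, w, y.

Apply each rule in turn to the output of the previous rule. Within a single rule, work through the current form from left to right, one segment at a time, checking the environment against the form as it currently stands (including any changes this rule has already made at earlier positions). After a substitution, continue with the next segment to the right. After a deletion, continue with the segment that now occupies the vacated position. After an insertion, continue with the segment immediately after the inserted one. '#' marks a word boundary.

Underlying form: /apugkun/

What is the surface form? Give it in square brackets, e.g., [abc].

Rule 1 Regressive Voicing Assimilation: [apugkun] → [apukkun]
Rule 2 Intervocalic Voicing: [apukkun] → [abukkun]
Rule 3 Syncope: [abukkun] → [abkkn]
Rule 4 Vowel Epenthesis: [abkkn] → [abkkan]

[abkkan]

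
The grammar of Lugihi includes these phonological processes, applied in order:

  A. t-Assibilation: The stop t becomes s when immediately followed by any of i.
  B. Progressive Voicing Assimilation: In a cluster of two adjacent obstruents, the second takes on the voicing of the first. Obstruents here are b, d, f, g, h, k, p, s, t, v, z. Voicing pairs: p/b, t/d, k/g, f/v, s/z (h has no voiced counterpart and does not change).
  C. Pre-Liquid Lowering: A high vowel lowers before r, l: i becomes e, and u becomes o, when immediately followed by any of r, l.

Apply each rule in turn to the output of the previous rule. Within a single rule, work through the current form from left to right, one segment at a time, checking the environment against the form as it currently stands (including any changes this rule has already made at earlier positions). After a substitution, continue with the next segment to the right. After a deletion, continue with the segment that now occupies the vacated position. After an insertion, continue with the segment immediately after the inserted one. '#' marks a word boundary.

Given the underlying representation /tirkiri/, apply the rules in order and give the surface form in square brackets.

[serkeri]

A t-Assibilation: [tirkiri] → [sirkiri]
B Progressive Voicing Assimilation: no change — [sirkiri]
C Pre-Liquid Lowering: [sirkiri] → [serkeri]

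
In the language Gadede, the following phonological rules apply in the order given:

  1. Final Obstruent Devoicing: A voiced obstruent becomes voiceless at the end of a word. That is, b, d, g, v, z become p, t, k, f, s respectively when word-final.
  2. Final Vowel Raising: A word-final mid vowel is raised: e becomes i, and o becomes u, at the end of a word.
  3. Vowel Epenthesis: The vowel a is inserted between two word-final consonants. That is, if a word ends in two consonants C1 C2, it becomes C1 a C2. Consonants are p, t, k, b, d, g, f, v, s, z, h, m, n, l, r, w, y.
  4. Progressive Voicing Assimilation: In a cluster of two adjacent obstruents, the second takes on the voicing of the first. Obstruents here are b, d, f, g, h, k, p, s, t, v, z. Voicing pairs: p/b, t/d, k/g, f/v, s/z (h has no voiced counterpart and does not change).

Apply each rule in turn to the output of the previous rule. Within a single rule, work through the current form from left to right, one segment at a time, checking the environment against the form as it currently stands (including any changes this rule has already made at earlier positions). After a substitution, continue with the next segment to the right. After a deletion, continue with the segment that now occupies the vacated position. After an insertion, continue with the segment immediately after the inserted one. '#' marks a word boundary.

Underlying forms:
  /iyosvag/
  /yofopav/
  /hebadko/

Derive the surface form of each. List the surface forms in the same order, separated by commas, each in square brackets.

[iyosfak], [yofopaf], [hebadgu]

/iyosvag/:
  1 Final Obstruent Devoicing: [iyosvag] → [iyosvak]
  2 Final Vowel Raising: no change — [iyosvak]
  3 Vowel Epenthesis: no change — [iyosvak]
  4 Progressive Voicing Assimilation: [iyosvak] → [iyosfak]
/yofopav/:
  1 Final Obstruent Devoicing: [yofopav] → [yofopaf]
  2 Final Vowel Raising: no change — [yofopaf]
  3 Vowel Epenthesis: no change — [yofopaf]
  4 Progressive Voicing Assimilation: no change — [yofopaf]
/hebadko/:
  1 Final Obstruent Devoicing: no change — [hebadko]
  2 Final Vowel Raising: [hebadko] → [hebadku]
  3 Vowel Epenthesis: no change — [hebadku]
  4 Progressive Voicing Assimilation: [hebadku] → [hebadgu]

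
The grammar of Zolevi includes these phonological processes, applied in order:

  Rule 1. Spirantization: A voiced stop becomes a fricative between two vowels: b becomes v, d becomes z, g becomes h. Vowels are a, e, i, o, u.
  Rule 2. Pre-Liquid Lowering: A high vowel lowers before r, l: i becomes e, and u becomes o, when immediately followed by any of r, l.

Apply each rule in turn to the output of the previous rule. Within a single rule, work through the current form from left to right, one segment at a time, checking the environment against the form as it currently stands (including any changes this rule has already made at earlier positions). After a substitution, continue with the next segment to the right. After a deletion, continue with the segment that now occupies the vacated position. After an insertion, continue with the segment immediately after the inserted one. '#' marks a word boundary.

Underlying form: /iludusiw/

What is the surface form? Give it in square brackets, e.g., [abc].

Rule 1 Spirantization: [iludusiw] → [iluzusiw]
Rule 2 Pre-Liquid Lowering: [iluzusiw] → [eluzusiw]

[eluzusiw]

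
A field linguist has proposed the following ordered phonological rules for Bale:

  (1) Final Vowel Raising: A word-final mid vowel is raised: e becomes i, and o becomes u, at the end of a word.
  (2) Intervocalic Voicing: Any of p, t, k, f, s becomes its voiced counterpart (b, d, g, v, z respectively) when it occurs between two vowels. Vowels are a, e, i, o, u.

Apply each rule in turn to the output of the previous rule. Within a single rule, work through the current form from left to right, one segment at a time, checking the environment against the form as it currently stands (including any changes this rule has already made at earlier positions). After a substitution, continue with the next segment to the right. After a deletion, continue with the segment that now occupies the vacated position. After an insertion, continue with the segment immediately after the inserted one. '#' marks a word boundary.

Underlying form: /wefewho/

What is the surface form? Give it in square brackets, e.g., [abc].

[wevewhu]

(1) Final Vowel Raising: [wefewho] → [wefewhu]
(2) Intervocalic Voicing: [wefewhu] → [wevewhu]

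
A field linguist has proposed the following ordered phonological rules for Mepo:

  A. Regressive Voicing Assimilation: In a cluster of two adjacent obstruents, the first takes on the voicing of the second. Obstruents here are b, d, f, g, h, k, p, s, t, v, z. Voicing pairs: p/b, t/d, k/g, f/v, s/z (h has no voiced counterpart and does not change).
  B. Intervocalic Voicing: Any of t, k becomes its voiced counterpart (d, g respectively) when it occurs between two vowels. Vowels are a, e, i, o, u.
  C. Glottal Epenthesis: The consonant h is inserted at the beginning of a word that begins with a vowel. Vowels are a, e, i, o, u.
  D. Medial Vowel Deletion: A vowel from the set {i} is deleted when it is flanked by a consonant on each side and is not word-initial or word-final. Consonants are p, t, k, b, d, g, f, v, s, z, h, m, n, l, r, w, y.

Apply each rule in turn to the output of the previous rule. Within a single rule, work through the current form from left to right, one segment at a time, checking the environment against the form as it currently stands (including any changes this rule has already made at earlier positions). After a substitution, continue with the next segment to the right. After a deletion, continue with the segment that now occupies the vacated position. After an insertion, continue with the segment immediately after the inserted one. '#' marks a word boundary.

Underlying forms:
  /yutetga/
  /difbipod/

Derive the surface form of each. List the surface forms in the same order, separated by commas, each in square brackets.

/yutetga/:
  A Regressive Voicing Assimilation: [yutetga] → [yutedga]
  B Intervocalic Voicing: [yutedga] → [yudedga]
  C Glottal Epenthesis: no change — [yudedga]
  D Medial Vowel Deletion: no change — [yudedga]
/difbipod/:
  A Regressive Voicing Assimilation: [difbipod] → [divbipod]
  B Intervocalic Voicing: no change — [divbipod]
  C Glottal Epenthesis: no change — [divbipod]
  D Medial Vowel Deletion: [divbipod] → [dvbpod]

[yudedga], [dvbpod]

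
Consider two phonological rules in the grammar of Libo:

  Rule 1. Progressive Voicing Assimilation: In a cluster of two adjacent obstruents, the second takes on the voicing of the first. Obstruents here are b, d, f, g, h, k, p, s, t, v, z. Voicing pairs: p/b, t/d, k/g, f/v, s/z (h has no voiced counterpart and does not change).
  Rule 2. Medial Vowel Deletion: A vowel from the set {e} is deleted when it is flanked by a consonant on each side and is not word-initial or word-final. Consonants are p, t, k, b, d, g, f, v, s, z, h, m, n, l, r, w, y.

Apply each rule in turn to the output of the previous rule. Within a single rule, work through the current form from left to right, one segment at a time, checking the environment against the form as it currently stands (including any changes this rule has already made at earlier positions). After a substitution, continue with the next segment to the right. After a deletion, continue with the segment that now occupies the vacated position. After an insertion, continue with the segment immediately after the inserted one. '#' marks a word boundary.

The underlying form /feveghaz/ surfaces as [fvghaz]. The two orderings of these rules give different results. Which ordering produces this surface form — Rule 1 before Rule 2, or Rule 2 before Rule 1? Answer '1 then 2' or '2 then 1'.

Order 1 then 2:
  1 Progressive Voicing Assimilation: no change — [feveghaz]
  2 Medial Vowel Deletion: [feveghaz] → [fvghaz]
  result: [fvghaz]
Order 2 then 1:
  2 Medial Vowel Deletion: [feveghaz] → [fvghaz]
  1 Progressive Voicing Assimilation: [fvghaz] → [ffkhaz]
  result: [ffkhaz]

1 then 2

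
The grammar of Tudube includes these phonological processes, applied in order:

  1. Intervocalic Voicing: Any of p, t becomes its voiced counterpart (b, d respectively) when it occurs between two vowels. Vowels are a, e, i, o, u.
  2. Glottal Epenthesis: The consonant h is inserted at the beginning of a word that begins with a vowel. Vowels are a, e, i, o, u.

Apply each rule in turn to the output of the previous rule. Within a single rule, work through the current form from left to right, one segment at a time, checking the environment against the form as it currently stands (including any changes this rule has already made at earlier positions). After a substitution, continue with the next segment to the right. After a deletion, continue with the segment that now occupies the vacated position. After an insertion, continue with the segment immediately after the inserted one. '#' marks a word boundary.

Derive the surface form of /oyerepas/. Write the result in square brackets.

[hoyerebas]

1 Intervocalic Voicing: [oyerepas] → [oyerebas]
2 Glottal Epenthesis: [oyerebas] → [hoyerebas]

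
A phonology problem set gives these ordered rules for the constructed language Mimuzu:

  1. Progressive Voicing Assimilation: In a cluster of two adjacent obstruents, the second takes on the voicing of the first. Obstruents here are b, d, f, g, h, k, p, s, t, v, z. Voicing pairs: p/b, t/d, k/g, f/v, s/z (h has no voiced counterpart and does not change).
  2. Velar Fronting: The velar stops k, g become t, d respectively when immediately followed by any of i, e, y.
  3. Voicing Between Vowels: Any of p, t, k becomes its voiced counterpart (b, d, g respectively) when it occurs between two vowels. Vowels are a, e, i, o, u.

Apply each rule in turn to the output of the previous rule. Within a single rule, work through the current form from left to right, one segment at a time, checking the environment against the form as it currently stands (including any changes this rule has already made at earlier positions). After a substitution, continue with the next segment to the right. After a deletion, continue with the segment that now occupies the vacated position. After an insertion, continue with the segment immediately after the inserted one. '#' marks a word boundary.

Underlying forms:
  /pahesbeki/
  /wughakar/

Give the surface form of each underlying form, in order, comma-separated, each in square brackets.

/pahesbeki/:
  1 Progressive Voicing Assimilation: [pahesbeki] → [pahespeki]
  2 Velar Fronting: [pahespeki] → [pahespeti]
  3 Voicing Between Vowels: [pahespeti] → [pahespedi]
/wughakar/:
  1 Progressive Voicing Assimilation: no change — [wughakar]
  2 Velar Fronting: no change — [wughakar]
  3 Voicing Between Vowels: [wughakar] → [wughagar]

[pahespedi], [wughagar]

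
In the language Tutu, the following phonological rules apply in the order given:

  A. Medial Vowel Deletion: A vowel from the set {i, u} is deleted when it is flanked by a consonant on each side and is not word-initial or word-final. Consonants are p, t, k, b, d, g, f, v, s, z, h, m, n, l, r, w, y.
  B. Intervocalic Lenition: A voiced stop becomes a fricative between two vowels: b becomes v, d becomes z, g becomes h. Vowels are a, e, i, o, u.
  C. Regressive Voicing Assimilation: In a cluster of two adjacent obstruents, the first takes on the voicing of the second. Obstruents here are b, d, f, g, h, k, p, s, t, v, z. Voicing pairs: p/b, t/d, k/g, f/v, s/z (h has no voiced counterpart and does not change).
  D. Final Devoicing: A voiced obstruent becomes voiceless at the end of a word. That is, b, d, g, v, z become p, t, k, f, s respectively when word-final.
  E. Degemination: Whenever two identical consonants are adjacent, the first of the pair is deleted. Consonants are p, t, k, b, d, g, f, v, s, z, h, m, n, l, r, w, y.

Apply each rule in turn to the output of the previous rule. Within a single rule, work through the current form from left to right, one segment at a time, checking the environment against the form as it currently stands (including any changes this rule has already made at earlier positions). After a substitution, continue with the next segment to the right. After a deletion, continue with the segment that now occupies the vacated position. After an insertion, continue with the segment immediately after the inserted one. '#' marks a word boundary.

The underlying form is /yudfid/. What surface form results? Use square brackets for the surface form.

A Medial Vowel Deletion: [yudfid] → [ydfd]
B Intervocalic Lenition: no change — [ydfd]
C Regressive Voicing Assimilation: [ydfd] → [ytvd]
D Final Devoicing: [ytvd] → [ytvt]
E Degemination: no change — [ytvt]

[ytvt]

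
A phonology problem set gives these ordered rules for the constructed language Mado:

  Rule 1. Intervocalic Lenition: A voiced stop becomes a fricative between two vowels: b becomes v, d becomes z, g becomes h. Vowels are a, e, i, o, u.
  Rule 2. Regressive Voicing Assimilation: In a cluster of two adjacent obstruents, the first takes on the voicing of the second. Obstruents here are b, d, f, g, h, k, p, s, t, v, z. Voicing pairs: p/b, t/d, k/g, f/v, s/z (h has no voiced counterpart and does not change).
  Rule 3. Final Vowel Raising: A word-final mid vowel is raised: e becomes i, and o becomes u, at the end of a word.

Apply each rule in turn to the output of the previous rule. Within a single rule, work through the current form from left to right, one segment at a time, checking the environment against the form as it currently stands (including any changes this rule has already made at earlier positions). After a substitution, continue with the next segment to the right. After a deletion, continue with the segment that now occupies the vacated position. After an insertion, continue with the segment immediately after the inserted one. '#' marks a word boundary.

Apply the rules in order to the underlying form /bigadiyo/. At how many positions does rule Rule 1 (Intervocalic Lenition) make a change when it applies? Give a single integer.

Rule 1 Intervocalic Lenition: [bigadiyo] → [bihaziyo]
Rule 2 Regressive Voicing Assimilation: no change — [bihaziyo]
Rule 3 Final Vowel Raising: [bihaziyo] → [bihaziyu]
Rule Rule 1 changed 2 position(s).

2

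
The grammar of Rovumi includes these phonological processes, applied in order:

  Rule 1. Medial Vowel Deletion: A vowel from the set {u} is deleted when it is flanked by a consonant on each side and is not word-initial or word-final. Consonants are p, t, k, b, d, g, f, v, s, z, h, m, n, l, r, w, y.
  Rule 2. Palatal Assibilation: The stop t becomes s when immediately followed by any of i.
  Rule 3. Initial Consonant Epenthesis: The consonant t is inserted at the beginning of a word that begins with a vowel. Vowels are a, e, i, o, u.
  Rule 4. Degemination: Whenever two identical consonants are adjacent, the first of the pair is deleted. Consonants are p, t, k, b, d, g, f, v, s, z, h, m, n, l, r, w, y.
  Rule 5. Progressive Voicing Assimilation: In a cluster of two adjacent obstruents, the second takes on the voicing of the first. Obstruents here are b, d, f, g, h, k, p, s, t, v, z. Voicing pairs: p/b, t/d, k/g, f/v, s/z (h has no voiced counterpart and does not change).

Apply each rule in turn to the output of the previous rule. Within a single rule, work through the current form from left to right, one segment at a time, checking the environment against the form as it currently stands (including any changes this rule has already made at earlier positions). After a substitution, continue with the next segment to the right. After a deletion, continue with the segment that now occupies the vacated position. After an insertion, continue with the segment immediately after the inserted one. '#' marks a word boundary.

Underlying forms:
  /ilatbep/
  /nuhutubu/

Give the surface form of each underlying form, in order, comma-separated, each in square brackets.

/ilatbep/:
  Rule 1 Medial Vowel Deletion: no change — [ilatbep]
  Rule 2 Palatal Assibilation: no change — [ilatbep]
  Rule 3 Initial Consonant Epenthesis: [ilatbep] → [tilatbep]
  Rule 4 Degemination: no change — [tilatbep]
  Rule 5 Progressive Voicing Assimilation: [tilatbep] → [tilatpep]
/nuhutubu/:
  Rule 1 Medial Vowel Deletion: [nuhutubu] → [nhtbu]
  Rule 2 Palatal Assibilation: no change — [nhtbu]
  Rule 3 Initial Consonant Epenthesis: no change — [nhtbu]
  Rule 4 Degemination: no change — [nhtbu]
  Rule 5 Progressive Voicing Assimilation: [nhtbu] → [nhtpu]

[tilatpep], [nhtpu]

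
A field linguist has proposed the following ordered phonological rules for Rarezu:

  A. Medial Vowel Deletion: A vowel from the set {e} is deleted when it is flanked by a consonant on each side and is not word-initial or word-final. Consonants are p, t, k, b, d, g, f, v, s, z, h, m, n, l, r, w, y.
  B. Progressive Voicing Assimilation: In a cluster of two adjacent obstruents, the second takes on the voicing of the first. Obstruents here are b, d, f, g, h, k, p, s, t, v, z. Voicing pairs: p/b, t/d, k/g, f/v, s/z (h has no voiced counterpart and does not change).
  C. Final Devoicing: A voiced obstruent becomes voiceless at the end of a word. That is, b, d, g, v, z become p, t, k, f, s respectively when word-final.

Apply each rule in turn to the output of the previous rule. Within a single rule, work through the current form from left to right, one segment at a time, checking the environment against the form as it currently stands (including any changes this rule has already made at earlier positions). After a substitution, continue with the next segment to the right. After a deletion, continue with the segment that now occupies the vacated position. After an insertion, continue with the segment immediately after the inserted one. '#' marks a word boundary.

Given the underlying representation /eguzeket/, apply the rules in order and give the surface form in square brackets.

A Medial Vowel Deletion: [eguzeket] → [eguzkt]
B Progressive Voicing Assimilation: [eguzkt] → [eguzgd]
C Final Devoicing: [eguzgd] → [eguzgt]

[eguzgt]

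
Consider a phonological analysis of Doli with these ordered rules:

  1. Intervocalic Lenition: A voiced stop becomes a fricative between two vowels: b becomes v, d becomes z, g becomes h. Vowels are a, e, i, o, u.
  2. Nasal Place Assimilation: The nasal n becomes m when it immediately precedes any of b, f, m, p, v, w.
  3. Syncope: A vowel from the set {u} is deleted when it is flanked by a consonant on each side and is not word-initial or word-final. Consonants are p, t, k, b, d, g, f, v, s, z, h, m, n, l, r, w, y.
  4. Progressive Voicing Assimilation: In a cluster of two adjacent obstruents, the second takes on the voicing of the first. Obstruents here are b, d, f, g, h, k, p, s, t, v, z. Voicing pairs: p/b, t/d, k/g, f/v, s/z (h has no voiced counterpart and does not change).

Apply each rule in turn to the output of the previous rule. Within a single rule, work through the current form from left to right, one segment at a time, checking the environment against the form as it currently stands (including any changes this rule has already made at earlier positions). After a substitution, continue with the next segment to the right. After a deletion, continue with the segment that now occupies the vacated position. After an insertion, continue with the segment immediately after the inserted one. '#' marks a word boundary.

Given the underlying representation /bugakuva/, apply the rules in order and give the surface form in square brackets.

[bhakfa]

1 Intervocalic Lenition: [bugakuva] → [buhakuva]
2 Nasal Place Assimilation: no change — [buhakuva]
3 Syncope: [buhakuva] → [bhakva]
4 Progressive Voicing Assimilation: [bhakva] → [bhakfa]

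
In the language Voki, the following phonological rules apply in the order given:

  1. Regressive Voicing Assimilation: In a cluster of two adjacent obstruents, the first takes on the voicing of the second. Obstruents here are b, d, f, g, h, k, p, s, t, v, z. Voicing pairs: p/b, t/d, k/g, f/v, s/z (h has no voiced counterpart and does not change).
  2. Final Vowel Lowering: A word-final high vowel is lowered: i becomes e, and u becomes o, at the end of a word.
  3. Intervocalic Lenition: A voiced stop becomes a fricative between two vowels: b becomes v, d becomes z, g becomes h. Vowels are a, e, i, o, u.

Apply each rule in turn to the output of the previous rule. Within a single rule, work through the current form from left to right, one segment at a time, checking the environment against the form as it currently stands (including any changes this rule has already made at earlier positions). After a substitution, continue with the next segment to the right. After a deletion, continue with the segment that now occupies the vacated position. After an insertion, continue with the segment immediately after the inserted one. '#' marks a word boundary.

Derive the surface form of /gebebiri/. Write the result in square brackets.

[gevevire]

1 Regressive Voicing Assimilation: no change — [gebebiri]
2 Final Vowel Lowering: [gebebiri] → [gebebire]
3 Intervocalic Lenition: [gebebire] → [gevevire]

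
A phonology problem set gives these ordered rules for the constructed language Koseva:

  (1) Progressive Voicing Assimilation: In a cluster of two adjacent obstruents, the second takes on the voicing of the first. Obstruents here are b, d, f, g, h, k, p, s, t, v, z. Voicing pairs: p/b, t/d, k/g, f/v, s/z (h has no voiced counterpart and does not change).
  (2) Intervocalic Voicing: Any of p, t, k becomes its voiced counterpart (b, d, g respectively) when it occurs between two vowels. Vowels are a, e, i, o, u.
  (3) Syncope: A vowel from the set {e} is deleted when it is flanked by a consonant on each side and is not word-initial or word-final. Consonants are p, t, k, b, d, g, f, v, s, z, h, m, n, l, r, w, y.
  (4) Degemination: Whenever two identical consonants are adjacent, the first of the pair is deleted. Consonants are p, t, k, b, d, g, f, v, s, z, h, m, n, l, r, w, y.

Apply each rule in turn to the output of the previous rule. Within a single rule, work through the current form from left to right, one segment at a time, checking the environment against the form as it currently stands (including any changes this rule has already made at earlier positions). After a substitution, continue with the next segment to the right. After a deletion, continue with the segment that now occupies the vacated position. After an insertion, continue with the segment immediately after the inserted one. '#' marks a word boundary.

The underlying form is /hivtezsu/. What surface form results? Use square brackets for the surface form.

(1) Progressive Voicing Assimilation: [hivtezsu] → [hivdezzu]
(2) Intervocalic Voicing: no change — [hivdezzu]
(3) Syncope: [hivdezzu] → [hivdzzu]
(4) Degemination: [hivdzzu] → [hivdzu]

[hivdzu]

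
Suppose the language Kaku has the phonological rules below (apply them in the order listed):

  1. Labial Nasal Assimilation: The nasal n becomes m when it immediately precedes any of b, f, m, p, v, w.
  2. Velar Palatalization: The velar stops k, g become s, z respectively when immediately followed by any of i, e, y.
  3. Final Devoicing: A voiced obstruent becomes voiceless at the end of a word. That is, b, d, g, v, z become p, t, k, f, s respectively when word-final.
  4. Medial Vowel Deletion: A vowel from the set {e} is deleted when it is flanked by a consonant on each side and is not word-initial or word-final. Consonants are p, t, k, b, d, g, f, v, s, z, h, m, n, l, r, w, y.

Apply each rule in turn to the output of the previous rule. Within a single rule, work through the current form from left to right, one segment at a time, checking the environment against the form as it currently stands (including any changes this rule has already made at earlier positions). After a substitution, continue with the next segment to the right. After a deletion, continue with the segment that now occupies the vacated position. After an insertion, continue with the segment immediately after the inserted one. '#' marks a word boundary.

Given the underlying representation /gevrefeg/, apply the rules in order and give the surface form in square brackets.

1 Labial Nasal Assimilation: no change — [gevrefeg]
2 Velar Palatalization: [gevrefeg] → [zevrefeg]
3 Final Devoicing: [zevrefeg] → [zevrefek]
4 Medial Vowel Deletion: [zevrefek] → [zvrfk]

[zvrfk]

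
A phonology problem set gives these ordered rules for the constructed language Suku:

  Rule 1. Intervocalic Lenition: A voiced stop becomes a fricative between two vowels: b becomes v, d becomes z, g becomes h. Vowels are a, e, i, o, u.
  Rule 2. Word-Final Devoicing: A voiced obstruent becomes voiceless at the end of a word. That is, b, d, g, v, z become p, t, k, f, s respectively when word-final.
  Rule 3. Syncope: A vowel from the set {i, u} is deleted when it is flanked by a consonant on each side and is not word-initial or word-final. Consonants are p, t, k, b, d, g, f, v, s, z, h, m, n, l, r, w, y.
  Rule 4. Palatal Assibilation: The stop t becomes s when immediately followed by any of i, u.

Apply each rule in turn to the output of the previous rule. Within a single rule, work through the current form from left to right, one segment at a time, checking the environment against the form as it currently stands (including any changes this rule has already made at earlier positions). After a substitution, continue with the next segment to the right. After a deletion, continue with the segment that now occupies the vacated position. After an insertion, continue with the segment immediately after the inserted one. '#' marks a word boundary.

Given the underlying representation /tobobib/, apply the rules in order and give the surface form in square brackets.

Rule 1 Intervocalic Lenition: [tobobib] → [tovovib]
Rule 2 Word-Final Devoicing: [tovovib] → [tovovip]
Rule 3 Syncope: [tovovip] → [tovovp]
Rule 4 Palatal Assibilation: no change — [tovovp]

[tovovp]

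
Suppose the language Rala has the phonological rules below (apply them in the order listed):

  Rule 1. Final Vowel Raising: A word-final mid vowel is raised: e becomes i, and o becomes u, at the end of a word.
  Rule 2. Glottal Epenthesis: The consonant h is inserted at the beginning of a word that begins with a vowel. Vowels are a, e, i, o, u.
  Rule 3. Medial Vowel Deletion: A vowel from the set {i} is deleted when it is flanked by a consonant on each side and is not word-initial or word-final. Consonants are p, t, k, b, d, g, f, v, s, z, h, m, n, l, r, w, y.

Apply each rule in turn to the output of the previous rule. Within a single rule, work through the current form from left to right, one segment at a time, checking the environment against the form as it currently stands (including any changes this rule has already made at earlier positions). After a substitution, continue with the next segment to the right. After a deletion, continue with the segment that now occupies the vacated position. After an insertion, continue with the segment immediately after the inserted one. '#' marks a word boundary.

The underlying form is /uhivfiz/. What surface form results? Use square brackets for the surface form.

[huhvfz]

Rule 1 Final Vowel Raising: no change — [uhivfiz]
Rule 2 Glottal Epenthesis: [uhivfiz] → [huhivfiz]
Rule 3 Medial Vowel Deletion: [huhivfiz] → [huhvfz]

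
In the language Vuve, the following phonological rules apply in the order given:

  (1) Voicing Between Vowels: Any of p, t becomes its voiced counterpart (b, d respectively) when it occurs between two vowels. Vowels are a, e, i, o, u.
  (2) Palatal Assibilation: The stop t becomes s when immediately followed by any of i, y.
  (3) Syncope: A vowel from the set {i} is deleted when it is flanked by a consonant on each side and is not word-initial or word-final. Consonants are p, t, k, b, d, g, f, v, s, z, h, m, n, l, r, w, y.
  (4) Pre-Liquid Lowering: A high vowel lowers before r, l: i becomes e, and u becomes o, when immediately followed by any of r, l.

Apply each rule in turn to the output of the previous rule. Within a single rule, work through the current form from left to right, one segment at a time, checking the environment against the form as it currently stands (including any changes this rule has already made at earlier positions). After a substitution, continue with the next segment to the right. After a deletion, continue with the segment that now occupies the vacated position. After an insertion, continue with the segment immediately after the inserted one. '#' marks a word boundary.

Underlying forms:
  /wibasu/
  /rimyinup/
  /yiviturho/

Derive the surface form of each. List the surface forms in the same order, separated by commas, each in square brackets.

/wibasu/:
  (1) Voicing Between Vowels: no change — [wibasu]
  (2) Palatal Assibilation: no change — [wibasu]
  (3) Syncope: [wibasu] → [wbasu]
  (4) Pre-Liquid Lowering: no change — [wbasu]
/rimyinup/:
  (1) Voicing Between Vowels: no change — [rimyinup]
  (2) Palatal Assibilation: no change — [rimyinup]
  (3) Syncope: [rimyinup] → [rmynup]
  (4) Pre-Liquid Lowering: no change — [rmynup]
/yiviturho/:
  (1) Voicing Between Vowels: [yiviturho] → [yividurho]
  (2) Palatal Assibilation: no change — [yividurho]
  (3) Syncope: [yividurho] → [yvdurho]
  (4) Pre-Liquid Lowering: [yvdurho] → [yvdorho]

[wbasu], [rmynup], [yvdorho]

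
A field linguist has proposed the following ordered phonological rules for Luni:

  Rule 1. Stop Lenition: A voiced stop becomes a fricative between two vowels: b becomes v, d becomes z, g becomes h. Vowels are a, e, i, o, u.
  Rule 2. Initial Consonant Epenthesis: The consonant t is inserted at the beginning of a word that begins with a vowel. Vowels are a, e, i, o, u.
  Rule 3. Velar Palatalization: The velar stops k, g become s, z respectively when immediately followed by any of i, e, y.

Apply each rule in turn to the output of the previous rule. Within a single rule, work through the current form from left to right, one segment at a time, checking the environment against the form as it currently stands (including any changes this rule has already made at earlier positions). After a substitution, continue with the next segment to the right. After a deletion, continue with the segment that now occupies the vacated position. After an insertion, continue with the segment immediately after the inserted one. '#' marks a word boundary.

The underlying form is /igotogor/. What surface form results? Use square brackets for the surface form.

[tihotohor]

Rule 1 Stop Lenition: [igotogor] → [ihotohor]
Rule 2 Initial Consonant Epenthesis: [ihotohor] → [tihotohor]
Rule 3 Velar Palatalization: no change — [tihotohor]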